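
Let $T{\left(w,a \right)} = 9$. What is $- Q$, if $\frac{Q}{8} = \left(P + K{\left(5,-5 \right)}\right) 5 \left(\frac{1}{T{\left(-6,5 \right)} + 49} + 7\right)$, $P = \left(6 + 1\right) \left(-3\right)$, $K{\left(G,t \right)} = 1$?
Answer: $\frac{162800}{29} \approx 5613.8$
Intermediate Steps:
$P = -21$ ($P = 7 \left(-3\right) = -21$)
$Q = - \frac{162800}{29}$ ($Q = 8 \left(-21 + 1\right) 5 \left(\frac{1}{9 + 49} + 7\right) = 8 \left(-20\right) 5 \left(\frac{1}{58} + 7\right) = 8 \left(- 100 \left(\frac{1}{58} + 7\right)\right) = 8 \left(\left(-100\right) \frac{407}{58}\right) = 8 \left(- \frac{20350}{29}\right) = - \frac{162800}{29} \approx -5613.8$)
$- Q = \left(-1\right) \left(- \frac{162800}{29}\right) = \frac{162800}{29}$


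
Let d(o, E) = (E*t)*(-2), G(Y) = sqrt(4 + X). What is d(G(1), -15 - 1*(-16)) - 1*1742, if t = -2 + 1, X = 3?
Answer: -1740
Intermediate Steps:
t = -1
G(Y) = sqrt(7) (G(Y) = sqrt(4 + 3) = sqrt(7))
d(o, E) = 2*E (d(o, E) = (E*(-1))*(-2) = -E*(-2) = 2*E)
d(G(1), -15 - 1*(-16)) - 1*1742 = 2*(-15 - 1*(-16)) - 1*1742 = 2*(-15 + 16) - 1742 = 2*1 - 1742 = 2 - 1742 = -1740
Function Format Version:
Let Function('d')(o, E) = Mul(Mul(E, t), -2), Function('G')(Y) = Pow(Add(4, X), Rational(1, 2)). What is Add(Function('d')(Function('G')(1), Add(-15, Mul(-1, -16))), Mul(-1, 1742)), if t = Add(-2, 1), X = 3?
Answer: -1740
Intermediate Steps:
t = -1
Function('G')(Y) = Pow(7, Rational(1, 2)) (Function('G')(Y) = Pow(Add(4, 3), Rational(1, 2)) = Pow(7, Rational(1, 2)))
Function('d')(o, E) = Mul(2, E) (Function('d')(o, E) = Mul(Mul(E, -1), -2) = Mul(Mul(-1, E), -2) = Mul(2, E))
Add(Function('d')(Function('G')(1), Add(-15, Mul(-1, -16))), Mul(-1, 1742)) = Add(Mul(2, Add(-15, Mul(-1, -16))), Mul(-1, 1742)) = Add(Mul(2, Add(-15, 16)), -1742) = Add(Mul(2, 1), -1742) = Add(2, -1742) = -1740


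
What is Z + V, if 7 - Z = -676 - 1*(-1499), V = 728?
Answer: -88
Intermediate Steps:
Z = -816 (Z = 7 - (-676 - 1*(-1499)) = 7 - (-676 + 1499) = 7 - 1*823 = 7 - 823 = -816)
Z + V = -816 + 728 = -88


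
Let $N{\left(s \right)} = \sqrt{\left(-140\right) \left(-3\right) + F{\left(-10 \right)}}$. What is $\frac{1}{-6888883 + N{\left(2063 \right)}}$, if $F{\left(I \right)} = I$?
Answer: $- \frac{6888883}{47456708987279} - \frac{\sqrt{410}}{47456708987279} \approx -1.4516 \cdot 10^{-7}$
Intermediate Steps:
$N{\left(s \right)} = \sqrt{410}$ ($N{\left(s \right)} = \sqrt{\left(-140\right) \left(-3\right) - 10} = \sqrt{420 - 10} = \sqrt{410}$)
$\frac{1}{-6888883 + N{\left(2063 \right)}} = \frac{1}{-6888883 + \sqrt{410}}$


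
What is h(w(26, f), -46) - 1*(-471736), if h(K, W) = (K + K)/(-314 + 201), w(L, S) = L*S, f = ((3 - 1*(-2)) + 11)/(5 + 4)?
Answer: 479754680/1017 ≈ 4.7174e+5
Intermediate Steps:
f = 16/9 (f = ((3 + 2) + 11)/9 = (5 + 11)*(⅑) = 16*(⅑) = 16/9 ≈ 1.7778)
h(K, W) = -2*K/113 (h(K, W) = (2*K)/(-113) = (2*K)*(-1/113) = -2*K/113)
h(w(26, f), -46) - 1*(-471736) = -52*16/(113*9) - 1*(-471736) = -2/113*416/9 + 471736 = -832/1017 + 471736 = 479754680/1017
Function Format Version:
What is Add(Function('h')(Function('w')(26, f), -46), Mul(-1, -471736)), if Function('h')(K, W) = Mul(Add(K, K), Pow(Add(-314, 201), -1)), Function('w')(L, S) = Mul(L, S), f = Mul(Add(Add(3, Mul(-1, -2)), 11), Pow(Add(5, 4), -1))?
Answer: Rational(479754680, 1017) ≈ 4.7174e+5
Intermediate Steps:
f = Rational(16, 9) (f = Mul(Add(Add(3, 2), 11), Pow(9, -1)) = Mul(Add(5, 11), Rational(1, 9)) = Mul(16, Rational(1, 9)) = Rational(16, 9) ≈ 1.7778)
Function('h')(K, W) = Mul(Rational(-2, 113), K) (Function('h')(K, W) = Mul(Mul(2, K), Pow(-113, -1)) = Mul(Mul(2, K), Rational(-1, 113)) = Mul(Rational(-2, 113), K))
Add(Function('h')(Function('w')(26, f), -46), Mul(-1, -471736)) = Add(Mul(Rational(-2, 113), Mul(26, Rational(16, 9))), Mul(-1, -471736)) = Add(Mul(Rational(-2, 113), Rational(416, 9)), 471736) = Add(Rational(-832, 1017), 471736) = Rational(479754680, 1017)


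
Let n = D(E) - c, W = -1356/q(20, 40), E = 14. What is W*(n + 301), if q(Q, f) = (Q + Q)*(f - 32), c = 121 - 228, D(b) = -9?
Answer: -135261/80 ≈ -1690.8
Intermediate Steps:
c = -107
q(Q, f) = 2*Q*(-32 + f) (q(Q, f) = (2*Q)*(-32 + f) = 2*Q*(-32 + f))
W = -339/80 (W = -1356*1/(40*(-32 + 40)) = -1356/(2*20*8) = -1356/320 = -1356*1/320 = -339/80 ≈ -4.2375)
n = 98 (n = -9 - 1*(-107) = -9 + 107 = 98)
W*(n + 301) = -339*(98 + 301)/80 = -339/80*399 = -135261/80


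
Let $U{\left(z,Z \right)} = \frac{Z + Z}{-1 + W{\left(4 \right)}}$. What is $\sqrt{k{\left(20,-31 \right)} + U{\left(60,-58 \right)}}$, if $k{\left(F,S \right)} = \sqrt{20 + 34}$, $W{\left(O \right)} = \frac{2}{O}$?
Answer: $\sqrt{232 + 3 \sqrt{6}} \approx 15.471$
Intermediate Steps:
$U{\left(z,Z \right)} = - 4 Z$ ($U{\left(z,Z \right)} = \frac{Z + Z}{-1 + \frac{2}{4}} = \frac{2 Z}{-1 + 2 \cdot \frac{1}{4}} = \frac{2 Z}{-1 + \frac{1}{2}} = \frac{2 Z}{- \frac{1}{2}} = 2 Z \left(-2\right) = - 4 Z$)
$k{\left(F,S \right)} = 3 \sqrt{6}$ ($k{\left(F,S \right)} = \sqrt{54} = 3 \sqrt{6}$)
$\sqrt{k{\left(20,-31 \right)} + U{\left(60,-58 \right)}} = \sqrt{3 \sqrt{6} - -232} = \sqrt{3 \sqrt{6} + 232} = \sqrt{232 + 3 \sqrt{6}}$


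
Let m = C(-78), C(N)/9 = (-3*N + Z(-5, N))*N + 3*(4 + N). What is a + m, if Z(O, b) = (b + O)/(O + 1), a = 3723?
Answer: -354219/2 ≈ -1.7711e+5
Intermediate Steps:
Z(O, b) = (O + b)/(1 + O)
C(N) = 108 + 27*N + 9*N*(5/4 - 13*N/4) (C(N) = 9*((-3*N + (-5 + N)/(1 - 5))*N + 3*(4 + N)) = 9*((-3*N + (-5 + N)/(-4))*N + (12 + 3*N)) = 9*((-3*N - (-5 + N)/4)*N + (12 + 3*N)) = 9*((-3*N + (5/4 - N/4))*N + (12 + 3*N)) = 9*((5/4 - 13*N/4)*N + (12 + 3*N)) = 9*(N*(5/4 - 13*N/4) + (12 + 3*N)) = 9*(12 + 3*N + N*(5/4 - 13*N/4)) = 108 + 27*N + 9*N*(5/4 - 13*N/4))
m = -361665/2 (m = 108 - 117/4*(-78)² + (153/4)*(-78) = 108 - 117/4*6084 - 5967/2 = 108 - 177957 - 5967/2 = -361665/2 ≈ -1.8083e+5)
a + m = 3723 - 361665/2 = -354219/2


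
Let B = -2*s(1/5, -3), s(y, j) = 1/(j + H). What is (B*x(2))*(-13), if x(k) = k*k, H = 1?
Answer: -52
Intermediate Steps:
s(y, j) = 1/(1 + j) (s(y, j) = 1/(j + 1) = 1/(1 + j))
x(k) = k**2
B = 1 (B = -2/(1 - 3) = -2/(-2) = -2*(-1/2) = 1)
(B*x(2))*(-13) = (1*2**2)*(-13) = (1*4)*(-13) = 4*(-13) = -52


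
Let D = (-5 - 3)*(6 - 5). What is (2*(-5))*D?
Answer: 80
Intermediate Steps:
D = -8 (D = -8*1 = -8)
(2*(-5))*D = (2*(-5))*(-8) = -10*(-8) = 80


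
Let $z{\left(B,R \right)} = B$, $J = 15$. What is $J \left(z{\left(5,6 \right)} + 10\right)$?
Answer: $225$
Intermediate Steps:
$J \left(z{\left(5,6 \right)} + 10\right) = 15 \left(5 + 10\right) = 15 \cdot 15 = 225$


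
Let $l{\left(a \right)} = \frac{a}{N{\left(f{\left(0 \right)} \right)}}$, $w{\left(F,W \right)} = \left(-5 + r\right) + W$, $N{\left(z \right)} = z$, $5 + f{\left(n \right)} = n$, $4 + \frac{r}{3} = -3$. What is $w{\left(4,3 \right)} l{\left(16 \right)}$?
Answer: $\frac{368}{5} \approx 73.6$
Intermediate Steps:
$r = -21$ ($r = -12 + 3 \left(-3\right) = -12 - 9 = -21$)
$f{\left(n \right)} = -5 + n$
$w{\left(F,W \right)} = -26 + W$ ($w{\left(F,W \right)} = \left(-5 - 21\right) + W = -26 + W$)
$l{\left(a \right)} = - \frac{a}{5}$ ($l{\left(a \right)} = \frac{a}{-5 + 0} = \frac{a}{-5} = a \left(- \frac{1}{5}\right) = - \frac{a}{5}$)
$w{\left(4,3 \right)} l{\left(16 \right)} = \left(-26 + 3\right) \left(\left(- \frac{1}{5}\right) 16\right) = \left(-23\right) \left(- \frac{16}{5}\right) = \frac{368}{5}$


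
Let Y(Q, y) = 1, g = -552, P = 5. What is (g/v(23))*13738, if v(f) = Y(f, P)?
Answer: -7583376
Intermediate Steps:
v(f) = 1
(g/v(23))*13738 = -552/1*13738 = -552*1*13738 = -552*13738 = -7583376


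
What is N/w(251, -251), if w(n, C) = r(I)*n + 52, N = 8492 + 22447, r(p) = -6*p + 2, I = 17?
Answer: -30939/25048 ≈ -1.2352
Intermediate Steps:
r(p) = 2 - 6*p
N = 30939
w(n, C) = 52 - 100*n (w(n, C) = (2 - 6*17)*n + 52 = (2 - 102)*n + 52 = -100*n + 52 = 52 - 100*n)
N/w(251, -251) = 30939/(52 - 100*251) = 30939/(52 - 25100) = 30939/(-25048) = 30939*(-1/25048) = -30939/25048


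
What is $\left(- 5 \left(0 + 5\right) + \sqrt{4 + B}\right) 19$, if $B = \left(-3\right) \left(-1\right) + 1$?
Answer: $-475 + 38 \sqrt{2} \approx -421.26$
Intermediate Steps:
$B = 4$ ($B = 3 + 1 = 4$)
$\left(- 5 \left(0 + 5\right) + \sqrt{4 + B}\right) 19 = \left(- 5 \left(0 + 5\right) + \sqrt{4 + 4}\right) 19 = \left(\left(-5\right) 5 + \sqrt{8}\right) 19 = \left(-25 + 2 \sqrt{2}\right) 19 = -475 + 38 \sqrt{2}$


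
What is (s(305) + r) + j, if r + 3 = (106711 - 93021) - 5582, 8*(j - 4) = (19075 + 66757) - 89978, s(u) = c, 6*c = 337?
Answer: 91763/12 ≈ 7646.9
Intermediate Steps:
c = 337/6 (c = (⅙)*337 = 337/6 ≈ 56.167)
s(u) = 337/6
j = -2057/4 (j = 4 + ((19075 + 66757) - 89978)/8 = 4 + (85832 - 89978)/8 = 4 + (⅛)*(-4146) = 4 - 2073/4 = -2057/4 ≈ -514.25)
r = 8105 (r = -3 + ((106711 - 93021) - 5582) = -3 + (13690 - 5582) = -3 + 8108 = 8105)
(s(305) + r) + j = (337/6 + 8105) - 2057/4 = 48967/6 - 2057/4 = 91763/12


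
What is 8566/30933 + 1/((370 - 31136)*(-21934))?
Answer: 5780520520237/20874251727252 ≈ 0.27692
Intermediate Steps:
8566/30933 + 1/((370 - 31136)*(-21934)) = 8566*(1/30933) - 1/21934/(-30766) = 8566/30933 - 1/30766*(-1/21934) = 8566/30933 + 1/674821444 = 5780520520237/20874251727252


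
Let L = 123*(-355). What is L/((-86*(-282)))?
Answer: -14555/8084 ≈ -1.8005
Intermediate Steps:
L = -43665
L/((-86*(-282))) = -43665/((-86*(-282))) = -43665/24252 = -43665*1/24252 = -14555/8084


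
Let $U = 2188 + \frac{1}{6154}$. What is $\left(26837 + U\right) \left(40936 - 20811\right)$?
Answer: $\frac{3594724501375}{6154} \approx 5.8413 \cdot 10^{8}$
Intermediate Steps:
$U = \frac{13464953}{6154}$ ($U = 2188 + \frac{1}{6154} = \frac{13464953}{6154} \approx 2188.0$)
$\left(26837 + U\right) \left(40936 - 20811\right) = \left(26837 + \frac{13464953}{6154}\right) \left(40936 - 20811\right) = \frac{178619851}{6154} \cdot 20125 = \frac{3594724501375}{6154}$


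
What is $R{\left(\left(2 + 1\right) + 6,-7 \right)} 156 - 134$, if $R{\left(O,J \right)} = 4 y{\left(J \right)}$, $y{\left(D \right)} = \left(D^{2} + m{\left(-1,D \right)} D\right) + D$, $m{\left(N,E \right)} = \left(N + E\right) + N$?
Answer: $65386$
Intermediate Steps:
$m{\left(N,E \right)} = E + 2 N$ ($m{\left(N,E \right)} = \left(E + N\right) + N = E + 2 N$)
$y{\left(D \right)} = D + D^{2} + D \left(-2 + D\right)$ ($y{\left(D \right)} = \left(D^{2} + \left(D + 2 \left(-1\right)\right) D\right) + D = \left(D^{2} + \left(D - 2\right) D\right) + D = \left(D^{2} + \left(-2 + D\right) D\right) + D = \left(D^{2} + D \left(-2 + D\right)\right) + D = D + D^{2} + D \left(-2 + D\right)$)
$R{\left(O,J \right)} = 4 J \left(-1 + 2 J\right)$
$R{\left(\left(2 + 1\right) + 6,-7 \right)} 156 - 134 = 4 \left(-7\right) \left(-1 + 2 \left(-7\right)\right) 156 - 134 = 4 \left(-7\right) \left(-1 - 14\right) 156 - 134 = 4 \left(-7\right) \left(-15\right) 156 - 134 = 420 \cdot 156 - 134 = 65520 - 134 = 65386$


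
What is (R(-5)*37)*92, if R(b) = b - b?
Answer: 0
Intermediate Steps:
R(b) = 0
(R(-5)*37)*92 = (0*37)*92 = 0*92 = 0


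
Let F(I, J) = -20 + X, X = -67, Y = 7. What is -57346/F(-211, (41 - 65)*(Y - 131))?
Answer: 57346/87 ≈ 659.15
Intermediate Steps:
F(I, J) = -87 (F(I, J) = -20 - 67 = -87)
-57346/F(-211, (41 - 65)*(Y - 131)) = -57346/(-87) = -57346*(-1/87) = 57346/87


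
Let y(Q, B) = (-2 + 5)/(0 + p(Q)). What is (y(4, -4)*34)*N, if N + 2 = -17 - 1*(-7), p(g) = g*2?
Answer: -153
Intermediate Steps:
p(g) = 2*g
N = -12 (N = -2 + (-17 - 1*(-7)) = -2 + (-17 + 7) = -2 - 10 = -12)
y(Q, B) = 3/(2*Q) (y(Q, B) = (-2 + 5)/(0 + 2*Q) = 3/((2*Q)) = 3*(1/(2*Q)) = 3/(2*Q))
(y(4, -4)*34)*N = (((3/2)/4)*34)*(-12) = (((3/2)*(¼))*34)*(-12) = ((3/8)*34)*(-12) = (51/4)*(-12) = -153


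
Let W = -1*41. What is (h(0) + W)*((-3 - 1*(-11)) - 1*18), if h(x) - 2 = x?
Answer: 390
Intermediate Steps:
h(x) = 2 + x
W = -41
(h(0) + W)*((-3 - 1*(-11)) - 1*18) = ((2 + 0) - 41)*((-3 - 1*(-11)) - 1*18) = (2 - 41)*((-3 + 11) - 18) = -39*(8 - 18) = -39*(-10) = 390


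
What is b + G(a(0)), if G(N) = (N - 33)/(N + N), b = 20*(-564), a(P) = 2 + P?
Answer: -45151/4 ≈ -11288.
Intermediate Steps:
b = -11280
G(N) = (-33 + N)/(2*N) (G(N) = (-33 + N)/((2*N)) = (-33 + N)*(1/(2*N)) = (-33 + N)/(2*N))
b + G(a(0)) = -11280 + (-33 + (2 + 0))/(2*(2 + 0)) = -11280 + (1/2)*(-33 + 2)/2 = -11280 + (1/2)*(1/2)*(-31) = -11280 - 31/4 = -45151/4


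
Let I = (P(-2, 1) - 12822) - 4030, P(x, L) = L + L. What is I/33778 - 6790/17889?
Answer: -265391135/302127321 ≈ -0.87841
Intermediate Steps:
P(x, L) = 2*L
I = -16850 (I = (2*1 - 12822) - 4030 = (2 - 12822) - 4030 = -12820 - 4030 = -16850)
I/33778 - 6790/17889 = -16850/33778 - 6790/17889 = -16850*1/33778 - 6790*1/17889 = -8425/16889 - 6790/17889 = -265391135/302127321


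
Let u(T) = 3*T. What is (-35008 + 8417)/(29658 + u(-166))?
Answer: -26591/29160 ≈ -0.91190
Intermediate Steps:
(-35008 + 8417)/(29658 + u(-166)) = (-35008 + 8417)/(29658 + 3*(-166)) = -26591/(29658 - 498) = -26591/29160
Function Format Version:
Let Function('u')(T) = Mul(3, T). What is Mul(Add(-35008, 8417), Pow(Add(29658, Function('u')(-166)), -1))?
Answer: Rational(-26591, 29160) ≈ -0.91190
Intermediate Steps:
Mul(Add(-35008, 8417), Pow(Add(29658, Function('u')(-166)), -1)) = Mul(Add(-35008, 8417), Pow(Add(29658, Mul(3, -166)), -1)) = Mul(-26591, Pow(Add(29658, -498), -1)) = Mul(-26591, Pow(29160, -1)) = Mul(-26591, Rational(1, 29160)) = Rational(-26591, 29160)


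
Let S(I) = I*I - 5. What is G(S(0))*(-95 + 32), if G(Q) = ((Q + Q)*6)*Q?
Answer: -18900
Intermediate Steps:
S(I) = -5 + I**2 (S(I) = I**2 - 5 = -5 + I**2)
G(Q) = 12*Q**2 (G(Q) = ((2*Q)*6)*Q = (12*Q)*Q = 12*Q**2)
G(S(0))*(-95 + 32) = (12*(-5 + 0**2)**2)*(-95 + 32) = (12*(-5 + 0)**2)*(-63) = (12*(-5)**2)*(-63) = (12*25)*(-63) = 300*(-63) = -18900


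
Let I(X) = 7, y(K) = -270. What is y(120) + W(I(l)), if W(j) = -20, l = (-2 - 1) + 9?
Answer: -290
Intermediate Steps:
l = 6 (l = -3 + 9 = 6)
y(120) + W(I(l)) = -270 - 20 = -290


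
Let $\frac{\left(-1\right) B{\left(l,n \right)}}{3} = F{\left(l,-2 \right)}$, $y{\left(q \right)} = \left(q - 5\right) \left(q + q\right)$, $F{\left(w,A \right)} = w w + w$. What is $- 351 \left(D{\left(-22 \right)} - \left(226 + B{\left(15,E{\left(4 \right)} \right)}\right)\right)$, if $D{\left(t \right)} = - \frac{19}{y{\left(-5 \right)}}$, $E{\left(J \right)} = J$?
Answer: $- \frac{17332731}{100} \approx -1.7333 \cdot 10^{5}$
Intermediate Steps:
$F{\left(w,A \right)} = w + w^{2}$ ($F{\left(w,A \right)} = w^{2} + w = w + w^{2}$)
$y{\left(q \right)} = 2 q \left(-5 + q\right)$ ($y{\left(q \right)} = \left(-5 + q\right) 2 q = 2 q \left(-5 + q\right)$)
$B{\left(l,n \right)} = - 3 l \left(1 + l\right)$
$D{\left(t \right)} = - \frac{19}{100}$ ($D{\left(t \right)} = - \frac{19}{2 \left(-5\right) \left(-5 - 5\right)} = - \frac{19}{2 \left(-5\right) \left(-10\right)} = - \frac{19}{100}$)
$- 351 \left(D{\left(-22 \right)} - \left(226 + B{\left(15,E{\left(4 \right)} \right)}\right)\right) = - 351 \left(- \frac{19}{100} - \left(226 - 45 \left(1 + 15\right)\right)\right) = - 351 \left(- \frac{19}{100} - \left(226 - 45 \cdot 16\right)\right) = - 351 \left(- \frac{19}{100} - -494\right) = - 351 \left(- \frac{19}{100} + \left(-226 + 720\right)\right) = - 351 \left(- \frac{19}{100} + 494\right) = \left(-351\right) \frac{49381}{100} = - \frac{17332731}{100}$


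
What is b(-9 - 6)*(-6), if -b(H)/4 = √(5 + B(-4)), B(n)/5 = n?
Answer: 24*I*√15 ≈ 92.952*I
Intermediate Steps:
B(n) = 5*n
b(H) = -4*I*√15 (b(H) = -4*√(5 + 5*(-4)) = -4*√(5 - 20) = -4*I*√15)
b(-9 - 6)*(-6) = -4*I*√15*(-6) = 24*I*√15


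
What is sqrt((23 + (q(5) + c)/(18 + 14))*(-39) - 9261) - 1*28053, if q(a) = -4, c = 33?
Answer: -28053 + 9*I*sqrt(8054)/8 ≈ -28053.0 + 100.96*I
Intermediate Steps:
sqrt((23 + (q(5) + c)/(18 + 14))*(-39) - 9261) - 1*28053 = sqrt((23 + (-4 + 33)/(18 + 14))*(-39) - 9261) - 1*28053 = sqrt((23 + 29/32)*(-39) - 9261) - 28053 = sqrt((765/32)*(-39) - 9261) - 28053 = sqrt(-29835/32 - 9261) - 28053 = sqrt(-326187/32) - 28053 = 9*I*sqrt(8054)/8 - 28053 = -28053 + 9*I*sqrt(8054)/8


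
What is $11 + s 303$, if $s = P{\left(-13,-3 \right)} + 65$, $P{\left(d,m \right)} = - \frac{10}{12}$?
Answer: $\frac{38907}{2} \approx 19454.0$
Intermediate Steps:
$P{\left(d,m \right)} = - \frac{5}{6}$ ($P{\left(d,m \right)} = \left(-10\right) \frac{1}{12} = - \frac{5}{6}$)
$s = \frac{385}{6}$ ($s = - \frac{5}{6} + 65 = \frac{385}{6} \approx 64.167$)
$11 + s 303 = 11 + \frac{385}{6} \cdot 303 = 11 + \frac{38885}{2} = \frac{38907}{2}$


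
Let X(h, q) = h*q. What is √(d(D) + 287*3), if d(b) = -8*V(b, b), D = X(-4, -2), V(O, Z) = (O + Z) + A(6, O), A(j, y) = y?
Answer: √669 ≈ 25.865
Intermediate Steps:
V(O, Z) = Z + 2*O (V(O, Z) = (O + Z) + O = Z + 2*O)
D = 8 (D = -4*(-2) = 8)
d(b) = -24*b (d(b) = -8*(b + 2*b) = -24*b)
√(d(D) + 287*3) = √(-24*8 + 287*3) = √(-192 + 861) = √669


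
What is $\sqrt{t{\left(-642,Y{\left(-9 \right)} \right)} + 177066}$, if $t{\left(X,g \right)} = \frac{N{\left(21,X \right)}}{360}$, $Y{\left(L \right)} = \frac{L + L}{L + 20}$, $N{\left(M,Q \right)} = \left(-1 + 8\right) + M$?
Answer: $\frac{\sqrt{159359470}}{30} \approx 420.79$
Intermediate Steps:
$N{\left(M,Q \right)} = 7 + M$
$Y{\left(L \right)} = \frac{2 L}{20 + L}$
$t{\left(X,g \right)} = \frac{7}{90}$ ($t{\left(X,g \right)} = \frac{7 + 21}{360} = 28 \cdot \frac{1}{360} = \frac{7}{90}$)
$\sqrt{t{\left(-642,Y{\left(-9 \right)} \right)} + 177066} = \sqrt{\frac{7}{90} + 177066} = \sqrt{\frac{15935947}{90}} = \frac{\sqrt{159359470}}{30}$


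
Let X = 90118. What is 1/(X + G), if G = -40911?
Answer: 1/49207 ≈ 2.0322e-5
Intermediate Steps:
1/(X + G) = 1/(90118 - 40911) = 1/49207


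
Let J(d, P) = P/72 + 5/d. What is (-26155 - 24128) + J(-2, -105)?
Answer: -1206887/24 ≈ -50287.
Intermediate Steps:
J(d, P) = 5/d + P/72 (J(d, P) = P*(1/72) + 5/d = P/72 + 5/d = 5/d + P/72)
(-26155 - 24128) + J(-2, -105) = (-26155 - 24128) + (5/(-2) + (1/72)*(-105)) = -50283 + (5*(-1/2) - 35/24) = -50283 + (-5/2 - 35/24) = -50283 - 95/24 = -1206887/24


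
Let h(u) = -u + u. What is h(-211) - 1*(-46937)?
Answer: 46937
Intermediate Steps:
h(u) = 0
h(-211) - 1*(-46937) = 0 - 1*(-46937) = 0 + 46937 = 46937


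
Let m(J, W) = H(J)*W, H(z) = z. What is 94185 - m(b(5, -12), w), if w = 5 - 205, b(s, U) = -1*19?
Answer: 90385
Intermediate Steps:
b(s, U) = -19
w = -200
m(J, W) = J*W
94185 - m(b(5, -12), w) = 94185 - (-19)*(-200) = 94185 - 1*3800 = 94185 - 3800 = 90385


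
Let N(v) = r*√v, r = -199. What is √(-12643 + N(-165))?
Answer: √(-12643 - 199*I*√165) ≈ 11.31 - 113.01*I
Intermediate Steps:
N(v) = -199*√v
√(-12643 + N(-165)) = √(-12643 - 199*I*√165)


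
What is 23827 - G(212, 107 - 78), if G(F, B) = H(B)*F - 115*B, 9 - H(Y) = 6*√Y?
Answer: 25254 + 1272*√29 ≈ 32104.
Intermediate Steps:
H(Y) = 9 - 6*√Y
G(F, B) = -115*B + F*(9 - 6*√B) (G(F, B) = (9 - 6*√B)*F - 115*B = F*(9 - 6*√B) - 115*B = -115*B + F*(9 - 6*√B))
23827 - G(212, 107 - 78) = 23827 - (-115*(107 - 78) + 9*212 - 6*212*√(107 - 78)) = 23827 - (-115*29 + 1908 - 6*212*√29) = 23827 - (-3335 + 1908 - 1272*√29) = 23827 - (-1427 - 1272*√29) = 23827 + (1427 + 1272*√29) = 25254 + 1272*√29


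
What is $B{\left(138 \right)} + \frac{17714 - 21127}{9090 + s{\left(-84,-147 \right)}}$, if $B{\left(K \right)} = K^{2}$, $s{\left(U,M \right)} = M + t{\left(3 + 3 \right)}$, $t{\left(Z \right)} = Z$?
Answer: $\frac{170421343}{8949} \approx 19044.0$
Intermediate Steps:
$s{\left(U,M \right)} = 6 + M$ ($s{\left(U,M \right)} = M + \left(3 + 3\right) = M + 6 = 6 + M$)
$B{\left(138 \right)} + \frac{17714 - 21127}{9090 + s{\left(-84,-147 \right)}} = 138^{2} + \frac{17714 - 21127}{9090 + \left(6 - 147\right)} = 19044 - \frac{3413}{9090 - 141} = 19044 - \frac{3413}{8949} = \frac{170421343}{8949}$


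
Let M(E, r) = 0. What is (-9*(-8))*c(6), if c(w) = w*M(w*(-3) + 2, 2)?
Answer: 0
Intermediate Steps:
c(w) = 0 (c(w) = w*0 = 0)
(-9*(-8))*c(6) = -9*(-8)*0 = 72*0 = 0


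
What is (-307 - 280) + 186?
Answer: -401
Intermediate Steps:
(-307 - 280) + 186 = -587 + 186 = -401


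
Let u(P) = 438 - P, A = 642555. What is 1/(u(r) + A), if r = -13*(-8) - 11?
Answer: 1/642900 ≈ 1.5555e-6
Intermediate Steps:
r = 93 (r = 104 - 11 = 93)
1/(u(r) + A) = 1/((438 - 1*93) + 642555) = 1/((438 - 93) + 642555) = 1/(345 + 642555) = 1/642900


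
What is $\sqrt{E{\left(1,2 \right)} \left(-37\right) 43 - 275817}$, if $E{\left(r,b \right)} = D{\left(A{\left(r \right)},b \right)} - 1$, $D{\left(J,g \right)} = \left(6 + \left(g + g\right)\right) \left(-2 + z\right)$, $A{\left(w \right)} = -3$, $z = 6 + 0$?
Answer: $i \sqrt{337866} \approx 581.26 i$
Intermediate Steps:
$z = 6$
$D{\left(J,g \right)} = 24 + 8 g$ ($D{\left(J,g \right)} = \left(6 + \left(g + g\right)\right) \left(-2 + 6\right) = \left(6 + 2 g\right) 4 = 24 + 8 g$)
$E{\left(r,b \right)} = 23 + 8 b$ ($E{\left(r,b \right)} = \left(24 + 8 b\right) - 1 = 23 + 8 b$)
$\sqrt{E{\left(1,2 \right)} \left(-37\right) 43 - 275817} = \sqrt{\left(23 + 8 \cdot 2\right) \left(-37\right) 43 - 275817} = \sqrt{\left(23 + 16\right) \left(-37\right) 43 - 275817} = \sqrt{39 \left(-37\right) 43 - 275817} = \sqrt{\left(-1443\right) 43 - 275817} = \sqrt{-62049 - 275817} = \sqrt{-337866} = i \sqrt{337866}$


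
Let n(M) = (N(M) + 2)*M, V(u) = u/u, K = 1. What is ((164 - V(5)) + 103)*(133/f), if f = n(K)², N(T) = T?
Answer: 35378/9 ≈ 3930.9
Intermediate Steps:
V(u) = 1
n(M) = M*(2 + M) (n(M) = (M + 2)*M = (2 + M)*M = M*(2 + M))
f = 9 (f = (1*(2 + 1))² = (1*3)² = 3² = 9)
((164 - V(5)) + 103)*(133/f) = ((164 - 1*1) + 103)*(133/9) = ((164 - 1) + 103)*(133*(⅑)) = (163 + 103)*(133/9) = 266*(133/9) = 35378/9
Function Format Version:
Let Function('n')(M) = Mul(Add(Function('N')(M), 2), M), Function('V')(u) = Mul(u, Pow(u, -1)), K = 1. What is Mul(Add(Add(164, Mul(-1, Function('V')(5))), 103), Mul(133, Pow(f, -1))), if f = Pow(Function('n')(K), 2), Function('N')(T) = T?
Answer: Rational(35378, 9) ≈ 3930.9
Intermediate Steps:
Function('V')(u) = 1
Function('n')(M) = Mul(M, Add(2, M)) (Function('n')(M) = Mul(Add(M, 2), M) = Mul(Add(2, M), M) = Mul(M, Add(2, M)))
f = 9 (f = Pow(Mul(1, Add(2, 1)), 2) = Pow(Mul(1, 3), 2) = Pow(3, 2) = 9)
Mul(Add(Add(164, Mul(-1, Function('V')(5))), 103), Mul(133, Pow(f, -1))) = Mul(Add(Add(164, Mul(-1, 1)), 103), Mul(133, Pow(9, -1))) = Mul(Add(Add(164, -1), 103), Mul(133, Rational(1, 9))) = Mul(Add(163, 103), Rational(133, 9)) = Mul(266, Rational(133, 9)) = Rational(35378, 9)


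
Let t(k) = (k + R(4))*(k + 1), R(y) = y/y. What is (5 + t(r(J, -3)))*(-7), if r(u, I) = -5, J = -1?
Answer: -147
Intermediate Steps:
R(y) = 1
t(k) = (1 + k)² (t(k) = (k + 1)*(k + 1) = (1 + k)*(1 + k) = (1 + k)²)
(5 + t(r(J, -3)))*(-7) = (5 + (1 + (-5)² + 2*(-5)))*(-7) = (5 + (1 + 25 - 10))*(-7) = (5 + 16)*(-7) = 21*(-7) = -147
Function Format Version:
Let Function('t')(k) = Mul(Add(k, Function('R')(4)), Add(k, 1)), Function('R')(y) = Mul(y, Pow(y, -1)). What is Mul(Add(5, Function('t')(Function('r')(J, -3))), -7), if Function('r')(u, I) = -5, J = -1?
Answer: -147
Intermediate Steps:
Function('R')(y) = 1
Function('t')(k) = Pow(Add(1, k), 2) (Function('t')(k) = Mul(Add(k, 1), Add(k, 1)) = Mul(Add(1, k), Add(1, k)) = Pow(Add(1, k), 2))
Mul(Add(5, Function('t')(Function('r')(J, -3))), -7) = Mul(Add(5, Add(1, Pow(-5, 2), Mul(2, -5))), -7) = Mul(Add(5, Add(1, 25, -10)), -7) = Mul(Add(5, 16), -7) = Mul(21, -7) = -147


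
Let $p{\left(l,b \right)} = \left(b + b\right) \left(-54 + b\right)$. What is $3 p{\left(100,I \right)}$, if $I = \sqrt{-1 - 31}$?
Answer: $-192 - 1296 i \sqrt{2} \approx -192.0 - 1832.8 i$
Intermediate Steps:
$I = 4 i \sqrt{2}$ ($I = \sqrt{-32} = 4 i \sqrt{2} \approx 5.6569 i$)
$p{\left(l,b \right)} = 2 b \left(-54 + b\right)$
$3 p{\left(100,I \right)} = 3 \cdot 2 \cdot 4 i \sqrt{2} \left(-54 + 4 i \sqrt{2}\right) = 3 \cdot 8 i \sqrt{2} \left(-54 + 4 i \sqrt{2}\right) = 24 i \sqrt{2} \left(-54 + 4 i \sqrt{2}\right)$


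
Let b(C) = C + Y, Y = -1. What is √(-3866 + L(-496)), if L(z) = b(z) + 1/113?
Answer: I*√55711034/113 ≈ 66.053*I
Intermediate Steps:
b(C) = -1 + C (b(C) = C - 1 = -1 + C)
L(z) = -112/113 + z (L(z) = (-1 + z) + 1/113 = -112/113 + z)
√(-3866 + L(-496)) = √(-3866 + (-112/113 - 496)) = √(-3866 - 56160/113) = √(-493018/113) = I*√55711034/113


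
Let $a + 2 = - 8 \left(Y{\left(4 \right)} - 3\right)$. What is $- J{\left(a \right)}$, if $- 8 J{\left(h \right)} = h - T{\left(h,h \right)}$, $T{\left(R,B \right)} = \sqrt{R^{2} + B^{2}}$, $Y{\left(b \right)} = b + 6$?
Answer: $- \frac{29}{4} - \frac{29 \sqrt{2}}{4} \approx -17.503$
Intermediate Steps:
$Y{\left(b \right)} = 6 + b$
$T{\left(R,B \right)} = \sqrt{B^{2} + R^{2}}$
$a = -58$ ($a = -2 - 8 \left(\left(6 + 4\right) - 3\right) = -2 - 8 \left(10 - 3\right) = -2 - 56 = -58$)
$J{\left(h \right)} = - \frac{h}{8} + \frac{\sqrt{2} \sqrt{h^{2}}}{8}$ ($J{\left(h \right)} = - \frac{h - \sqrt{h^{2} + h^{2}}}{8} = - \frac{h - \sqrt{2 h^{2}}}{8} = - \frac{h - \sqrt{2} \sqrt{h^{2}}}{8} = - \frac{h}{8} + \frac{\sqrt{2} \sqrt{h^{2}}}{8}$)
$- J{\left(a \right)} = - (\left(- \frac{1}{8}\right) \left(-58\right) + \frac{\sqrt{2} \sqrt{\left(-58\right)^{2}}}{8}) = - (\frac{29}{4} + \frac{\sqrt{2} \sqrt{3364}}{8}) = - (\frac{29}{4} + \frac{1}{8} \sqrt{2} \cdot 58) = - (\frac{29}{4} + \frac{29 \sqrt{2}}{4}) = - \frac{29}{4} - \frac{29 \sqrt{2}}{4}$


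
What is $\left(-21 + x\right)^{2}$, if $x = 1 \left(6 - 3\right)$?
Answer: $324$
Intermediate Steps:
$x = 3$ ($x = 1 \cdot 3 = 3$)
$\left(-21 + x\right)^{2} = \left(-21 + 3\right)^{2} = \left(-18\right)^{2} = 324$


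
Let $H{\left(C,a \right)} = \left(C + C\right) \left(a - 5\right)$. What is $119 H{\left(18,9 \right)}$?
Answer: $17136$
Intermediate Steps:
$H{\left(C,a \right)} = 2 C \left(-5 + a\right)$
$119 H{\left(18,9 \right)} = 119 \cdot 2 \cdot 18 \left(-5 + 9\right) = 119 \cdot 2 \cdot 18 \cdot 4 = 119 \cdot 144 = 17136$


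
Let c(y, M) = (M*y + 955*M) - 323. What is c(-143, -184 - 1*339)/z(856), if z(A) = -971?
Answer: 424999/971 ≈ 437.69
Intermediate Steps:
c(y, M) = -323 + 955*M + M*y (c(y, M) = (955*M + M*y) - 323 = -323 + 955*M + M*y)
c(-143, -184 - 1*339)/z(856) = (-323 + 955*(-184 - 1*339) + (-184 - 1*339)*(-143))/(-971) = (-323 + 955*(-184 - 339) + (-184 - 339)*(-143))*(-1/971) = (-323 + 955*(-523) - 523*(-143))*(-1/971) = (-323 - 499465 + 74789)*(-1/971) = -424999*(-1/971) = 424999/971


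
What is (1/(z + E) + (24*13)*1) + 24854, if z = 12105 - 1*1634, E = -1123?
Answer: 235251769/9348 ≈ 25166.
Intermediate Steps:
z = 10471 (z = 12105 - 1634 = 10471)
(1/(z + E) + (24*13)*1) + 24854 = (1/(10471 - 1123) + (24*13)*1) + 24854 = (1/9348 + 312*1) + 24854 = (1/9348 + 312) + 24854 = 2916577/9348 + 24854 = 235251769/9348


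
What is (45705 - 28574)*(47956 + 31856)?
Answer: 1367259372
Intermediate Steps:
(45705 - 28574)*(47956 + 31856) = 17131*79812 = 1367259372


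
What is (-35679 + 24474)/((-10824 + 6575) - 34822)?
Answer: 11205/39071 ≈ 0.28679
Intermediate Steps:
(-35679 + 24474)/((-10824 + 6575) - 34822) = -11205/(-4249 - 34822) = -11205/(-39071) = -11205*(-1/39071) = 11205/39071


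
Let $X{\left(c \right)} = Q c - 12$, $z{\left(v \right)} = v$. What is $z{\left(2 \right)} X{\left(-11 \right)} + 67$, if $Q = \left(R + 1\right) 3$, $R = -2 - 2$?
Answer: $241$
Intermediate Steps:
$R = -4$ ($R = -2 - 2 = -4$)
$Q = -9$ ($Q = \left(-4 + 1\right) 3 = \left(-3\right) 3 = -9$)
$X{\left(c \right)} = -12 - 9 c$ ($X{\left(c \right)} = - 9 c - 12 = -12 - 9 c$)
$z{\left(2 \right)} X{\left(-11 \right)} + 67 = 2 \left(-12 - -99\right) + 67 = 2 \left(-12 + 99\right) + 67 = 2 \cdot 87 + 67 = 174 + 67 = 241$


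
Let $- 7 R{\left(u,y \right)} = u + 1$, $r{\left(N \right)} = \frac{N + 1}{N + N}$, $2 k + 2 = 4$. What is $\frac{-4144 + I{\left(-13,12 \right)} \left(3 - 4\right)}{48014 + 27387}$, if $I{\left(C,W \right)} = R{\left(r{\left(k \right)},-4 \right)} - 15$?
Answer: $- \frac{28901}{527807} \approx -0.054757$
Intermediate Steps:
$k = 1$ ($k = -1 + \frac{1}{2} \cdot 4 = -1 + 2 = 1$)
$r{\left(N \right)} = \frac{1 + N}{2 N}$
$R{\left(u,y \right)} = - \frac{1}{7} - \frac{u}{7}$ ($R{\left(u,y \right)} = - \frac{u + 1}{7} = - \frac{1 + u}{7} = - \frac{1}{7} - \frac{u}{7}$)
$I{\left(C,W \right)} = - \frac{107}{7}$ ($I{\left(C,W \right)} = \left(- \frac{1}{7} - \frac{\frac{1}{2} \cdot 1^{-1} \left(1 + 1\right)}{7}\right) - 15 = \left(- \frac{1}{7} - \frac{\frac{1}{2} \cdot 1 \cdot 2}{7}\right) - 15 = \left(- \frac{1}{7} - \frac{1}{7}\right) - 15 = - \frac{2}{7} - 15 = - \frac{107}{7}$)
$\frac{-4144 + I{\left(-13,12 \right)} \left(3 - 4\right)}{48014 + 27387} = \frac{-4144 - \frac{107 \left(3 - 4\right)}{7}}{48014 + 27387} = \frac{-4144 - \frac{107 \left(3 - 4\right)}{7}}{75401} = \left(-4144 - - \frac{107}{7}\right) \frac{1}{75401} = \left(-4144 + \frac{107}{7}\right) \frac{1}{75401} = \left(- \frac{28901}{7}\right) \frac{1}{75401} = - \frac{28901}{527807}$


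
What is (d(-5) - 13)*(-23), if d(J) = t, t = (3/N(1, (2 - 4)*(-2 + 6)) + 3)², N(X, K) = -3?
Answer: 207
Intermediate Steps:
t = 4 (t = (3/(-3) + 3)² = (3*(-⅓) + 3)² = (-1 + 3)² = 2² = 4)
d(J) = 4
(d(-5) - 13)*(-23) = (4 - 13)*(-23) = -9*(-23) = 207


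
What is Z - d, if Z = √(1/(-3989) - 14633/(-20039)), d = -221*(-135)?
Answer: -29835 + √4664320343549858/79935571 ≈ -29834.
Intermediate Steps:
d = 29835
Z = √4664320343549858/79935571 (Z = √(-1/3989 - 14633*(-1/20039)) = √(-1/3989 + 14633/20039) = √(58350998/79935571) = √4664320343549858/79935571 ≈ 0.85439)
Z - d = √4664320343549858/79935571 - 1*29835 = √4664320343549858/79935571 - 29835 = -29835 + √4664320343549858/79935571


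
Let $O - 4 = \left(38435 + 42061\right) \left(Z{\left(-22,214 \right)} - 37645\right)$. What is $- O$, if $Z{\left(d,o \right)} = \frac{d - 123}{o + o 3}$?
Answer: $\frac{324240554002}{107} \approx 3.0303 \cdot 10^{9}$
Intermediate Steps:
$Z{\left(d,o \right)} = \frac{-123 + d}{4 o}$ ($Z{\left(d,o \right)} = \frac{-123 + d}{o + 3 o} = \frac{-123 + d}{4 o}$)
$O = - \frac{324240554002}{107}$ ($O = 4 + \left(38435 + 42061\right) \left(\frac{-123 - 22}{4 \cdot 214} - 37645\right) = 4 + 80496 \left(\frac{1}{4} \cdot \frac{1}{214} \left(-145\right) - 37645\right) = 4 + 80496 \left(- \frac{145}{856} - 37645\right) = 4 + 80496 \left(- \frac{32224265}{856}\right) = 4 - \frac{324240554430}{107} = - \frac{324240554002}{107} \approx -3.0303 \cdot 10^{9}$)
$- O = \left(-1\right) \left(- \frac{324240554002}{107}\right) = \frac{324240554002}{107}$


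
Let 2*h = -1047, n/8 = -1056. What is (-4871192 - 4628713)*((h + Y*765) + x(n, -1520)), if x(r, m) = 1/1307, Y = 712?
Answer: -13512903253116165/2614 ≈ -5.1694e+12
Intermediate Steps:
n = -8448 (n = 8*(-1056) = -8448)
h = -1047/2 (h = (½)*(-1047) = -1047/2 ≈ -523.50)
x(r, m) = 1/1307
(-4871192 - 4628713)*((h + Y*765) + x(n, -1520)) = (-4871192 - 4628713)*((-1047/2 + 712*765) + 1/1307) = -9499905*((-1047/2 + 544680) + 1/1307) = -9499905*(1088313/2 + 1/1307) = -9499905*1422425093/2614 = -13512903253116165/2614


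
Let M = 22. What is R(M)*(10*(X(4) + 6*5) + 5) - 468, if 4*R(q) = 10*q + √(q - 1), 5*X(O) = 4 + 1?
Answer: 16857 + 315*√21/4 ≈ 17218.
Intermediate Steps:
X(O) = 1 (X(O) = (4 + 1)/5 = (⅕)*5 = 1)
R(q) = √(-1 + q)/4 + 5*q/2 (R(q) = (10*q + √(q - 1))/4 = (10*q + √(-1 + q))/4 = (√(-1 + q) + 10*q)/4 = √(-1 + q)/4 + 5*q/2)
R(M)*(10*(X(4) + 6*5) + 5) - 468 = (√(-1 + 22)/4 + (5/2)*22)*(10*(1 + 6*5) + 5) - 468 = (√21/4 + 55)*(10*(1 + 30) + 5) - 468 = (55 + √21/4)*(10*31 + 5) - 468 = (55 + √21/4)*(310 + 5) - 468 = (55 + √21/4)*315 - 468 = (17325 + 315*√21/4) - 468 = 16857 + 315*√21/4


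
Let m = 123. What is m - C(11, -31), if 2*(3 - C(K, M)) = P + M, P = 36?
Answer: 245/2 ≈ 122.50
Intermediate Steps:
C(K, M) = -15 - M/2 (C(K, M) = 3 - (36 + M)/2 = 3 + (-18 - M/2) = -15 - M/2)
m - C(11, -31) = 123 - (-15 - 1/2*(-31)) = 123 - (-15 + 31/2) = 123 - 1*1/2 = 123 - 1/2 = 245/2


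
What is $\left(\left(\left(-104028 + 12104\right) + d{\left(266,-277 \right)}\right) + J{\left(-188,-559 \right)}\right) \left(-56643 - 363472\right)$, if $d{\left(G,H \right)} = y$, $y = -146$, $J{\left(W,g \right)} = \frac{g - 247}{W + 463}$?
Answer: $\frac{2127467065288}{55} \approx 3.8681 \cdot 10^{10}$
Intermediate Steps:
$J{\left(W,g \right)} = \frac{-247 + g}{463 + W}$
$d{\left(G,H \right)} = -146$
$\left(\left(\left(-104028 + 12104\right) + d{\left(266,-277 \right)}\right) + J{\left(-188,-559 \right)}\right) \left(-56643 - 363472\right) = \left(\left(\left(-104028 + 12104\right) - 146\right) + \frac{-247 - 559}{463 - 188}\right) \left(-56643 - 363472\right) = \left(\left(-91924 - 146\right) + \frac{1}{275} \left(-806\right)\right) \left(-420115\right) = \left(-92070 + \frac{1}{275} \left(-806\right)\right) \left(-420115\right) = \left(-92070 - \frac{806}{275}\right) \left(-420115\right) = \left(- \frac{25320056}{275}\right) \left(-420115\right) = \frac{2127467065288}{55}$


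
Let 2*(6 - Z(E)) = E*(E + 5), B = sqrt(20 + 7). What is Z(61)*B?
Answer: -6021*sqrt(3) ≈ -10429.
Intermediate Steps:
B = 3*sqrt(3) (B = sqrt(27) = 3*sqrt(3) ≈ 5.1962)
Z(E) = 6 - E*(5 + E)/2 (Z(E) = 6 - E*(E + 5)/2 = 6 - E*(5 + E)/2)
Z(61)*B = (6 - 5/2*61 - 1/2*61**2)*(3*sqrt(3)) = (6 - 305/2 - 1/2*3721)*(3*sqrt(3)) = (6 - 305/2 - 3721/2)*(3*sqrt(3)) = -6021*sqrt(3)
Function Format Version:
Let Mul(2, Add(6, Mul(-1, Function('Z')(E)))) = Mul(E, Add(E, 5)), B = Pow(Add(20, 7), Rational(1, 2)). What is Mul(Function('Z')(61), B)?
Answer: Mul(-6021, Pow(3, Rational(1, 2))) ≈ -10429.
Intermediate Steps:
B = Mul(3, Pow(3, Rational(1, 2))) (B = Pow(27, Rational(1, 2)) = Mul(3, Pow(3, Rational(1, 2))) ≈ 5.1962)
Function('Z')(E) = Add(6, Mul(Rational(-1, 2), E, Add(5, E))) (Function('Z')(E) = Add(6, Mul(Rational(-1, 2), Mul(E, Add(E, 5)))) = Add(6, Mul(Rational(-1, 2), Mul(E, Add(5, E)))) = Add(6, Mul(Rational(-1, 2), E, Add(5, E))))
Mul(Function('Z')(61), B) = Mul(Add(6, Mul(Rational(-5, 2), 61), Mul(Rational(-1, 2), Pow(61, 2))), Mul(3, Pow(3, Rational(1, 2)))) = Mul(Add(6, Rational(-305, 2), Mul(Rational(-1, 2), 3721)), Mul(3, Pow(3, Rational(1, 2)))) = Mul(Add(6, Rational(-305, 2), Rational(-3721, 2)), Mul(3, Pow(3, Rational(1, 2)))) = Mul(-2007, Mul(3, Pow(3, Rational(1, 2)))) = Mul(-6021, Pow(3, Rational(1, 2)))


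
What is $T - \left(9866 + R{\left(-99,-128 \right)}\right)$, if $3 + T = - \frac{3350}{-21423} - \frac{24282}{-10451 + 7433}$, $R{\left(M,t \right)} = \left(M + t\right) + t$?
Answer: $- \frac{102432282335}{10775769} \approx -9505.8$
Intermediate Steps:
$R{\left(M,t \right)} = M + 2 t$
$T = \frac{56056624}{10775769}$ ($T = -3 - \left(- \frac{3350}{21423} + \frac{24282}{-10451 + 7433}\right) = -3 - \left(- \frac{3350}{21423} + \frac{24282}{-3018}\right) = -3 + \left(\frac{3350}{21423} - - \frac{4047}{503}\right) = -3 + \left(\frac{3350}{21423} + \frac{4047}{503}\right) = -3 + \frac{88383931}{10775769} = \frac{56056624}{10775769} \approx 5.2021$)
$T - \left(9866 + R{\left(-99,-128 \right)}\right) = \frac{56056624}{10775769} - \left(9767 - 256\right) = \frac{56056624}{10775769} - 9511 = - \frac{102432282335}{10775769}$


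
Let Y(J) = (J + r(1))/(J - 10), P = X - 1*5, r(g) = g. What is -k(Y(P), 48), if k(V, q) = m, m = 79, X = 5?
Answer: -79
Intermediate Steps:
P = 0 (P = 5 - 1*5 = 5 - 5 = 0)
Y(J) = (1 + J)/(-10 + J) (Y(J) = (J + 1)/(J - 10) = (1 + J)/(-10 + J))
k(V, q) = 79
-k(Y(P), 48) = -1*79 = -79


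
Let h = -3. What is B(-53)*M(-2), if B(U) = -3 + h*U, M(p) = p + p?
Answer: -624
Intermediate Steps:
M(p) = 2*p
B(U) = -3 - 3*U
B(-53)*M(-2) = (-3 - 3*(-53))*(2*(-2)) = (-3 + 159)*(-4) = 156*(-4) = -624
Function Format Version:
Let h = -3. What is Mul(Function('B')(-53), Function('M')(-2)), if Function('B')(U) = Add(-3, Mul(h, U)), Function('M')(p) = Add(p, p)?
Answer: -624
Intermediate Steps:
Function('M')(p) = Mul(2, p)
Function('B')(U) = Add(-3, Mul(-3, U))
Mul(Function('B')(-53), Function('M')(-2)) = Mul(Add(-3, Mul(-3, -53)), Mul(2, -2)) = Mul(Add(-3, 159), -4) = Mul(156, -4) = -624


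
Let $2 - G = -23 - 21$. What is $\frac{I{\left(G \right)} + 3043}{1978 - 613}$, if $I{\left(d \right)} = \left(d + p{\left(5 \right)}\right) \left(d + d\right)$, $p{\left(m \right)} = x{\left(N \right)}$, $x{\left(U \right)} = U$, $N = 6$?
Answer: $\frac{2609}{455} \approx 5.7341$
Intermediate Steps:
$p{\left(m \right)} = 6$
$G = 46$ ($G = 2 - \left(-23 - 21\right) = 2 - -44 = 2 + 44 = 46$)
$I{\left(d \right)} = 2 d \left(6 + d\right)$ ($I{\left(d \right)} = \left(d + 6\right) \left(d + d\right) = \left(6 + d\right) 2 d = 2 d \left(6 + d\right)$)
$\frac{I{\left(G \right)} + 3043}{1978 - 613} = \frac{2 \cdot 46 \left(6 + 46\right) + 3043}{1978 - 613} = \frac{2 \cdot 46 \cdot 52 + 3043}{1365} = \left(4784 + 3043\right) \frac{1}{1365} = 7827 \cdot \frac{1}{1365} = \frac{2609}{455}$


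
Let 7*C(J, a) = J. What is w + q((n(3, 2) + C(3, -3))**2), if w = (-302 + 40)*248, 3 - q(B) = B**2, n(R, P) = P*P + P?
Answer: -160100798/2401 ≈ -66681.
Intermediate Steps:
C(J, a) = J/7
n(R, P) = P + P**2 (n(R, P) = P**2 + P = P + P**2)
q(B) = 3 - B**2
w = -64976 (w = -262*248 = -64976)
w + q((n(3, 2) + C(3, -3))**2) = -64976 + (3 - ((2*(1 + 2) + (1/7)*3)**2)**2) = -64976 + (3 - ((2*3 + 3/7)**2)**2) = -64976 + (3 - ((6 + 3/7)**2)**2) = -64976 + (3 - ((45/7)**2)**2) = -64976 + (3 - (2025/49)**2) = -64976 + (3 - 1*4100625/2401) = -64976 + (3 - 4100625/2401) = -64976 - 4093422/2401 = -160100798/2401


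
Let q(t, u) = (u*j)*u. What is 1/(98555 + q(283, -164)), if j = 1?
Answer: 1/125451 ≈ 7.9712e-6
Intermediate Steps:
q(t, u) = u² (q(t, u) = (u*1)*u = u*u = u²)
1/(98555 + q(283, -164)) = 1/(98555 + (-164)²) = 1/(98555 + 26896) = 1/125451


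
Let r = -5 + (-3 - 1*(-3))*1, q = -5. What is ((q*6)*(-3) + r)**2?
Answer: 7225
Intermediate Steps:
r = -5 (r = -5 + (-3 + 3)*1 = -5 + 0*1 = -5 + 0 = -5)
((q*6)*(-3) + r)**2 = (-5*6*(-3) - 5)**2 = (-30*(-3) - 5)**2 = (90 - 5)**2 = 85**2 = 7225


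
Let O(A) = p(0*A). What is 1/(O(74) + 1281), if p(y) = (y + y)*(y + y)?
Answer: 1/1281 ≈ 0.00078064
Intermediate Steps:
p(y) = 4*y**2 (p(y) = (2*y)*(2*y) = 4*y**2)
O(A) = 0 (O(A) = 4*(0*A)**2 = 4*0**2 = 4*0 = 0)
1/(O(74) + 1281) = 1/(0 + 1281) = 1/1281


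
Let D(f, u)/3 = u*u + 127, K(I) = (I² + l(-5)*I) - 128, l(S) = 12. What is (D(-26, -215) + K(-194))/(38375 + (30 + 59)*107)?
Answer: 87118/23949 ≈ 3.6376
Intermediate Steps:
K(I) = -128 + I² + 12*I (K(I) = (I² + 12*I) - 128 = -128 + I² + 12*I)
D(f, u) = 381 + 3*u² (D(f, u) = 3*(u*u + 127) = 3*(u² + 127) = 3*(127 + u²) = 381 + 3*u²)
(D(-26, -215) + K(-194))/(38375 + (30 + 59)*107) = ((381 + 3*(-215)²) + (-128 + (-194)² + 12*(-194)))/(38375 + (30 + 59)*107) = ((381 + 3*46225) + (-128 + 37636 - 2328))/(38375 + 89*107) = ((381 + 138675) + 35180)/(38375 + 9523) = (139056 + 35180)/47898 = 174236*(1/47898) = 87118/23949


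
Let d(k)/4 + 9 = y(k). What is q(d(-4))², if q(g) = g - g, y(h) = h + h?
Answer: 0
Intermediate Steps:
y(h) = 2*h
d(k) = -36 + 8*k (d(k) = -36 + 4*(2*k) = -36 + 8*k)
q(g) = 0
q(d(-4))² = 0² = 0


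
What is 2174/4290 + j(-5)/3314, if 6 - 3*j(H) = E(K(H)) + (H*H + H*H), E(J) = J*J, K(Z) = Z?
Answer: 3552983/7108530 ≈ 0.49982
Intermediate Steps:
E(J) = J**2
j(H) = 2 - H**2 (j(H) = 2 - (H**2 + (H*H + H*H))/3 = 2 - (H**2 + (H**2 + H**2))/3 = 2 - (H**2 + 2*H**2)/3 = 2 - H**2)
2174/4290 + j(-5)/3314 = 2174/4290 + (2 - 1*(-5)**2)/3314 = 2174*(1/4290) + (2 - 1*25)*(1/3314) = 1087/2145 + (2 - 25)*(1/3314) = 1087/2145 - 23*1/3314 = 1087/2145 - 23/3314 = 3552983/7108530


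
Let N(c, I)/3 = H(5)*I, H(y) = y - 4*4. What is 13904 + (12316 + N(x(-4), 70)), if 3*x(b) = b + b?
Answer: 23910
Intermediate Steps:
H(y) = -16 + y (H(y) = y - 16 = -16 + y)
x(b) = 2*b/3 (x(b) = (b + b)/3 = (2*b)/3 = 2*b/3)
N(c, I) = -33*I (N(c, I) = 3*((-16 + 5)*I) = 3*(-11*I) = -33*I)
13904 + (12316 + N(x(-4), 70)) = 13904 + (12316 - 33*70) = 13904 + (12316 - 2310) = 13904 + 10006 = 23910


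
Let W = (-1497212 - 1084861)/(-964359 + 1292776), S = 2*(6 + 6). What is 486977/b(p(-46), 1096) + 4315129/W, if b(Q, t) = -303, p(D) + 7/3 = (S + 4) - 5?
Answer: -11042497732400/20060721 ≈ -5.5045e+5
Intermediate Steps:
S = 24 (S = 2*12 = 24)
p(D) = 62/3 (p(D) = -7/3 + ((24 + 4) - 5) = -7/3 + (28 - 5) = -7/3 + 23 = 62/3)
W = -2582073/328417 ≈ -7.8622
486977/b(p(-46), 1096) + 4315129/W = 486977/(-303) + 4315129/(-2582073/328417) = 486977*(-1/303) + 4315129*(-328417/2582073) = -486977/303 - 109012440061/198621 = -11042497732400/20060721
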